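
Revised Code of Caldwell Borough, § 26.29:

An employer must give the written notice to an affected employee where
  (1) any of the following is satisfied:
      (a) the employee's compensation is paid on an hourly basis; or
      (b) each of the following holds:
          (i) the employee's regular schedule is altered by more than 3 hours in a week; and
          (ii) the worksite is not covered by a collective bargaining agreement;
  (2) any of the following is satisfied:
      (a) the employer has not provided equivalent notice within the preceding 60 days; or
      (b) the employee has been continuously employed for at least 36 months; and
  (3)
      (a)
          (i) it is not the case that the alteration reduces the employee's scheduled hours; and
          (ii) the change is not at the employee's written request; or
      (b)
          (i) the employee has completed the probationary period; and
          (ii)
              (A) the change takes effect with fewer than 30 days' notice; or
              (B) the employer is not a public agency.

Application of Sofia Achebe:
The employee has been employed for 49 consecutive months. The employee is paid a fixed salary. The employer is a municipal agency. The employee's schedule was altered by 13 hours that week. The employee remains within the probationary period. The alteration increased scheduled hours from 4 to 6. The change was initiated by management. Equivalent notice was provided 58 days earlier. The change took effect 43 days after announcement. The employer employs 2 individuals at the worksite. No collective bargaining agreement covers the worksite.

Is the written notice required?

(a) hourly-paid — not satisfied.
(i) schedule shift > 3h — holds.
(ii) no CBA — satisfied.
(b): T AND T → true.
(1) = F OR T = true.
(a) no recent notice — not met.
(b) tenure ≥ 36 mo. — satisfied.
(2) = F OR T = true.
(i) not (hours reduced) — satisfied.
(ii) not employee-requested — met.
(a): T AND T → true.
(i) past probation — fails.
(A) < 30 days' notice — not satisfied.
(B) not (public agency) — not satisfied.
(ii): F OR F → false.
(b) = F AND F = false.
(3): T OR F → true.
Overall: T AND T AND T → true.

Yes — required.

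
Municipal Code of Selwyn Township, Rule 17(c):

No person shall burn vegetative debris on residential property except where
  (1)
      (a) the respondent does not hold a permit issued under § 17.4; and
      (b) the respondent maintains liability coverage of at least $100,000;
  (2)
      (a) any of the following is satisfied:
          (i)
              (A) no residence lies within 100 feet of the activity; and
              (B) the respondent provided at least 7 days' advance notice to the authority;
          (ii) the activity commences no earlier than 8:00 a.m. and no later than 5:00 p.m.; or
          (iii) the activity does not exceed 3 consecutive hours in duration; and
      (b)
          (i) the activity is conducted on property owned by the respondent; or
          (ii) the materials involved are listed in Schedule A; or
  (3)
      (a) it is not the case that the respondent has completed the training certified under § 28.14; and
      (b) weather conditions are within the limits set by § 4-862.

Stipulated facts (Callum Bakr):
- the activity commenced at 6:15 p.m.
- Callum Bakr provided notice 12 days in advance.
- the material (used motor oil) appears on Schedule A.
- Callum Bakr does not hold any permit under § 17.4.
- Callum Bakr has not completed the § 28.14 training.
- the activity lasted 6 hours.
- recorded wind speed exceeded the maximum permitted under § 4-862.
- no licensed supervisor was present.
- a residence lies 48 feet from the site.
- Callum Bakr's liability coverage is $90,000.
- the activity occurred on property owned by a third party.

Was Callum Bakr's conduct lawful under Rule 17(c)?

No — unlawful.

(a) not (holds permit) — satisfied.
(b) coverage ≥ $100,000 — fails.
So (1) is not satisfied (T AND F).
(A) no residence in 100 ft — not met.
(B) ≥7 days' notice — met.
(i): F AND T → false.
(ii) start within hours — not satisfied.
(iii) ≤ 3 hrs duration — fails.
(a) = F OR F OR F = false.
(i) own property — not met.
(ii) Schedule A material — satisfied.
So (b) is satisfied (F OR T).
(2): F AND T → false.
(a) not (training certified) — holds.
(b) weather ok — not satisfied.
(3) = T AND F = false.
So Overall is not satisfied (F OR F OR F).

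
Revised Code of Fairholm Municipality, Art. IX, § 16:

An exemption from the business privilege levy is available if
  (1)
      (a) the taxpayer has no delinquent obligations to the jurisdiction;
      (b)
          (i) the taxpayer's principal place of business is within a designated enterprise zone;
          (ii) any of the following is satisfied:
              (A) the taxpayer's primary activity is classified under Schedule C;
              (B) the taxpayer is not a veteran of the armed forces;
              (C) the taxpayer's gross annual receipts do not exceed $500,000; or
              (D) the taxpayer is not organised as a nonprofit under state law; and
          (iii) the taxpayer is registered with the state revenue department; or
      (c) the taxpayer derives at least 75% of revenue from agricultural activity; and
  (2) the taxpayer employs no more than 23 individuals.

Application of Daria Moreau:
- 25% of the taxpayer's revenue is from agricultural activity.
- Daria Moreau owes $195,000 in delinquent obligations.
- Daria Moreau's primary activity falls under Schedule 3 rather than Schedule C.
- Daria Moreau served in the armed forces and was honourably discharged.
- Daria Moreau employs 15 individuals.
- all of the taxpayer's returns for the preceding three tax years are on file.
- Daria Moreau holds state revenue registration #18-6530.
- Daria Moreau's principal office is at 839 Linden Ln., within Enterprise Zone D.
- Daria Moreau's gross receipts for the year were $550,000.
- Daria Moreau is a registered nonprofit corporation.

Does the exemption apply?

(a) no delinquency — fails.
(i) in enterprise zone — met.
(A) Schedule C activity — fails.
(B) not (veteran) — not met.
(C) receipts ≤ $500,000 — not met.
(D) not (nonprofit) — fails.
(ii) = F OR F OR F OR F = false.
(iii) state-registered — met.
(b): T AND F AND T → false.
(c) ≥75% agricultural — fails.
(1): F OR F OR F → false.
(2) ≤ 23 employees — met.
So Overall is not satisfied (F AND T).

No — not exempt.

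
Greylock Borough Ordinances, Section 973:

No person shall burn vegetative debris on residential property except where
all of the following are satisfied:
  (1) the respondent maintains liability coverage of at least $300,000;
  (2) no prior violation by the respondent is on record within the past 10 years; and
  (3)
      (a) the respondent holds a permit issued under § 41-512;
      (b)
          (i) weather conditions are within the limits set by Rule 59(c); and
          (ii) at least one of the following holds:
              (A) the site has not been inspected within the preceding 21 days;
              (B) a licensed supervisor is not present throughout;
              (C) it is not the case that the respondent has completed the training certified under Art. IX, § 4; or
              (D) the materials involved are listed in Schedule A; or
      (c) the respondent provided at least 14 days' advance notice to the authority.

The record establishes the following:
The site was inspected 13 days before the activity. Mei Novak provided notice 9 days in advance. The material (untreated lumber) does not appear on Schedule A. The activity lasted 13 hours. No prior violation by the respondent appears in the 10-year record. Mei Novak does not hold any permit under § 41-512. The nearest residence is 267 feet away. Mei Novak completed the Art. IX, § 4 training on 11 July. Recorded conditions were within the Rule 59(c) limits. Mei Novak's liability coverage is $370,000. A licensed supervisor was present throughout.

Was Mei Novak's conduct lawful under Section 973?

(1) coverage ≥ $300,000 — met.
(2) no prior violation — met.
(a) holds permit — fails.
(i) weather ok — holds.
(A) not (site inspected) — not met.
(B) not (supervisor present) — not satisfied.
(C) not (training certified) — not satisfied.
(D) Schedule A material — fails.
So (ii) is not satisfied (F OR F OR F OR F).
(b): T AND F → false.
(c) ≥14 days' notice — fails.
So (3) is not satisfied (F OR F OR F).
Overall: T AND T AND F → false.

No — unlawful.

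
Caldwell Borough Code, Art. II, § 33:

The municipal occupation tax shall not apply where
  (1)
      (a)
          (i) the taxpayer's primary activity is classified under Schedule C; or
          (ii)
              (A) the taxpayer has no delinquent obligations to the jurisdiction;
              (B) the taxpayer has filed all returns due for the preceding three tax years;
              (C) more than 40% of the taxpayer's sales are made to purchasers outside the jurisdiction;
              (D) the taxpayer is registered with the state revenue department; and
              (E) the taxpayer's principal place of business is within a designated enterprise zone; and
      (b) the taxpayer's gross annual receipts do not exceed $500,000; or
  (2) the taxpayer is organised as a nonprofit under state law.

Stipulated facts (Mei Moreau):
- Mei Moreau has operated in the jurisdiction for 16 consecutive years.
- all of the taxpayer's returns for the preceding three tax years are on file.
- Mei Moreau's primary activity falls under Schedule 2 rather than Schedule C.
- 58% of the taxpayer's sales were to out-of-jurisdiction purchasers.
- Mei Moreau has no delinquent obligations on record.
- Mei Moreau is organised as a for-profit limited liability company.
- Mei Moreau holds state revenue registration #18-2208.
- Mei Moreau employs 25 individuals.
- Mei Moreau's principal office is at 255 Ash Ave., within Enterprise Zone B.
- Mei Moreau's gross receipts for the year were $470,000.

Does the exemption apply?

(i) Schedule C activity — fails.
(A) no delinquency — met.
(B) returns current — holds.
(C) >40% out-of-jur. sales — holds.
(D) state-registered — holds.
(E) in enterprise zone — met.
(ii) = T AND T AND T AND T AND T = true.
So (a) is satisfied (F OR T).
(b) receipts ≤ $500,000 — met.
(1) = T AND T = true.
(2) nonprofit — not satisfied.
So Overall is satisfied (T OR F).

Yes — exempt.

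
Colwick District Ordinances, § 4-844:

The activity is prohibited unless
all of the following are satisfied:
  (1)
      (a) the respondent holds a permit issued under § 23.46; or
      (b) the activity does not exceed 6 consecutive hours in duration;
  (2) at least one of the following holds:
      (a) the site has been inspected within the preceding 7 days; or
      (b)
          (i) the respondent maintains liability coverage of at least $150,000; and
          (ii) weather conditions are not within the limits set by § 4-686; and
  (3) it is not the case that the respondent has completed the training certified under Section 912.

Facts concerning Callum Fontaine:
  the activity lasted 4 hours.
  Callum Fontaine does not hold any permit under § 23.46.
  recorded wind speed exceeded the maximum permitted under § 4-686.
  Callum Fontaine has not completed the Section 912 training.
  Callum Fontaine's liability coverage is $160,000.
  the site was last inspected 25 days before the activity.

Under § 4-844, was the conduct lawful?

(a) holds permit — fails.
(b) ≤ 6 hrs duration — met.
(1): F OR T → true.
(a) site inspected — not met.
(i) coverage ≥ $150,000 — satisfied.
(ii) not (weather ok) — met.
(b): T AND T → true.
(2) = F OR T = true.
(3) not (training certified) — met.
So Overall is satisfied (T AND T AND T).

Yes — lawful.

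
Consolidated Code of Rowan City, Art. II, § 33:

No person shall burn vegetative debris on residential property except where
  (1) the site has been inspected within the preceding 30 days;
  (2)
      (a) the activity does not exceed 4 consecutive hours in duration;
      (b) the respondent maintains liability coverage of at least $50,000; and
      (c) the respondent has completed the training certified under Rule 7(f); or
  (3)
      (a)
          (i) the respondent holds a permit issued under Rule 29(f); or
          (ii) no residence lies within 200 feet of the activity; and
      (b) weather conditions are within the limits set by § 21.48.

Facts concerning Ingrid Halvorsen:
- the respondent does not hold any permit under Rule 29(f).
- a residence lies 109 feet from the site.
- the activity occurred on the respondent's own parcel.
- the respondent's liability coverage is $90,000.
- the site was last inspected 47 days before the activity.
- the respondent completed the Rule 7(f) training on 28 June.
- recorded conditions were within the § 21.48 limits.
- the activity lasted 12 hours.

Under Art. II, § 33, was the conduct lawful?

(1) site inspected — not met.
(a) ≤ 4 hrs duration — not satisfied.
(b) coverage ≥ $50,000 — holds.
(c) training certified — met.
(2) = F AND T AND T = false.
(i) holds permit — not satisfied.
(ii) no residence in 200 ft — not met.
(a): F OR F → false.
(b) weather ok — met.
(3) = F AND T = false.
So Overall is not satisfied (F OR F OR F).

No — unlawful.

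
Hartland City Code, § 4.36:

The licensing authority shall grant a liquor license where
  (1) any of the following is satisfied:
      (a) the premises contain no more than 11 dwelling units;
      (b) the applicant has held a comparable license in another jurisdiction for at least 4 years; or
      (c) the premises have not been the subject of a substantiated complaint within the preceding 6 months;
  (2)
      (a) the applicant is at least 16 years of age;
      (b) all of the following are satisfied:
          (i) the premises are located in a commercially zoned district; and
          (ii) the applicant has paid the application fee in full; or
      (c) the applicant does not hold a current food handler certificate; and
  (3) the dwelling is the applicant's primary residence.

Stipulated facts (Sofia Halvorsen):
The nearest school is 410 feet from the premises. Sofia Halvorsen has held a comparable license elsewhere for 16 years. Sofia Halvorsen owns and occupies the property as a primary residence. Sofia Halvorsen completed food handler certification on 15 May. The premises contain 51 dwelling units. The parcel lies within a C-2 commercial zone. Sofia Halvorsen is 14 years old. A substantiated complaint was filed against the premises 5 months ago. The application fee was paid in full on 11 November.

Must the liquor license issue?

(a) ≤ 11 units — fails.
(b) prior license ≥ 4 yr — satisfied.
(c) no complaint in 6 mo. — not satisfied.
So (1) is satisfied (F OR T OR F).
(a) age ≥ 16 — fails.
(i) commercially zoned — met.
(ii) fee paid — satisfied.
(b) = T AND T = true.
(c) not (food handler cert.) — not satisfied.
So (2) is satisfied (F OR T OR F).
(3) primary residence — satisfied.
So Overall is satisfied (T AND T AND T).

Yes — granted.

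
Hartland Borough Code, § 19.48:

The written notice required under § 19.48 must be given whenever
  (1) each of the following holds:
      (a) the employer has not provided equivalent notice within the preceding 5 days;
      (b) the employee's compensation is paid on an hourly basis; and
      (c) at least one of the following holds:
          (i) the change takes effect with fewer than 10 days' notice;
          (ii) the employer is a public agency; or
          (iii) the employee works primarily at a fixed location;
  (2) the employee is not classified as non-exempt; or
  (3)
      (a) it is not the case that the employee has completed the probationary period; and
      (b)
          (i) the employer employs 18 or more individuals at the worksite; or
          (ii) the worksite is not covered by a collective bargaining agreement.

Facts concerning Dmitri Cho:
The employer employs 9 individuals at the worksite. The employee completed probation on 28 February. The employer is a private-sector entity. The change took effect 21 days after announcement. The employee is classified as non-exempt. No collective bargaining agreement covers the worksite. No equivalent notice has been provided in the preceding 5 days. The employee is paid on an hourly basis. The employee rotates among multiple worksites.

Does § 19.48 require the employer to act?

No — not required.

(a) no recent notice — holds.
(b) hourly-paid — met.
(i) < 10 days' notice — not met.
(ii) public agency — fails.
(iii) fixed location — not satisfied.
(c) = F OR F OR F = false.
(1): T AND T AND F → false.
(2) not (non-exempt) — not met.
(a) not (past probation) — not satisfied.
(i) ≥ 18 at site — fails.
(ii) no CBA — holds.
So (b) is satisfied (F OR T).
So (3) is not satisfied (F AND T).
Overall = F OR F OR F = false.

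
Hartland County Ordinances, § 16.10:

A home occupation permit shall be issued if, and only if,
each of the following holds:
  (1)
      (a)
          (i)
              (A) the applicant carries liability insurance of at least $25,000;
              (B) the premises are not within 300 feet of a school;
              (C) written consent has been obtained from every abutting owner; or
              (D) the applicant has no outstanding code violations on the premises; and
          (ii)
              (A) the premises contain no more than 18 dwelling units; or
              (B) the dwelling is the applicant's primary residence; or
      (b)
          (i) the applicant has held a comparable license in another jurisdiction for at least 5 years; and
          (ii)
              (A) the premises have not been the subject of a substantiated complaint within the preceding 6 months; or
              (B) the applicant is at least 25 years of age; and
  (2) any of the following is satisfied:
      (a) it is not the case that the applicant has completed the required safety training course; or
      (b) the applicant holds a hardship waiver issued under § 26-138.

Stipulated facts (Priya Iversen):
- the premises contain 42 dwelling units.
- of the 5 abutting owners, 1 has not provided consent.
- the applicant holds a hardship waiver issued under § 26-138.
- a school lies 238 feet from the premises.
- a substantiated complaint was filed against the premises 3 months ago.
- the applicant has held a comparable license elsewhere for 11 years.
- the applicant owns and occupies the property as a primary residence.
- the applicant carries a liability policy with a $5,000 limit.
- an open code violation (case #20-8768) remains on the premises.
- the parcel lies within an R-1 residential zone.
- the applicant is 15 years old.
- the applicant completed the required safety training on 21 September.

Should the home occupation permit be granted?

No — denied.

(A) insurance ≥ $25,000 — not met.
(B) ≥300 ft from school — fails.
(C) all abutters consent — not met.
(D) no code violations — fails.
So (i) is not satisfied (F OR F OR F OR F).
(A) ≤ 18 units — fails.
(B) primary residence — satisfied.
(ii): F OR T → true.
(a) = F AND T = false.
(i) prior license ≥ 5 yr — met.
(A) no complaint in 6 mo. — not satisfied.
(B) age ≥ 25 — not satisfied.
(ii) = F OR F = false.
(b): T AND F → false.
So (1) is not satisfied (F OR F).
(a) not (safety training) — fails.
(b) hardship waiver — met.
(2): F OR T → true.
So Overall is not satisfied (F AND T).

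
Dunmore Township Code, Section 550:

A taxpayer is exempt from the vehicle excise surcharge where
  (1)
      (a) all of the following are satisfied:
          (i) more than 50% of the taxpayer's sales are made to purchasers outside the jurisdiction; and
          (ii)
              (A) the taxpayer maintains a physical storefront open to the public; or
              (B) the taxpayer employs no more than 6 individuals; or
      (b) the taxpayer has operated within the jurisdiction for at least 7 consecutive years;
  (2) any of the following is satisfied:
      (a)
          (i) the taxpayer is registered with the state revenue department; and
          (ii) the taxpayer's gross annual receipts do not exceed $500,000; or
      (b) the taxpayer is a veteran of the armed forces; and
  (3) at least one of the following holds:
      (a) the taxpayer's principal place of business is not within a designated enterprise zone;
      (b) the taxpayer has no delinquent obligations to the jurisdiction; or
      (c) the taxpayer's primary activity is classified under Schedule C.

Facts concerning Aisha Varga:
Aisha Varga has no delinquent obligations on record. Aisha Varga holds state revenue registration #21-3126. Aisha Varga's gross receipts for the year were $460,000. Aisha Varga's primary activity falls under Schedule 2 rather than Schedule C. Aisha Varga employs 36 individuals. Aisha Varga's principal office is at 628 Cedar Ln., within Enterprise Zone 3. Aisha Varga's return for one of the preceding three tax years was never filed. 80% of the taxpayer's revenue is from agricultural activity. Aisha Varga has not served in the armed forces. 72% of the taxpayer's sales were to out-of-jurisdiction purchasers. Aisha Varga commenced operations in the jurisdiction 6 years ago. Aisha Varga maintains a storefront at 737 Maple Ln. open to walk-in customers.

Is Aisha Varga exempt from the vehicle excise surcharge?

(i) >50% out-of-jur. sales — met.
(A) has storefront — met.
(B) ≤ 6 employees — not met.
(ii): T OR F → true.
So (a) is satisfied (T AND T).
(b) ≥ 7 yrs in jurisdiction — fails.
So (1) is satisfied (T OR F).
(i) state-registered — met.
(ii) receipts ≤ $500,000 — met.
(a): T AND T → true.
(b) veteran — fails.
So (2) is satisfied (T OR F).
(a) not (in enterprise zone) — fails.
(b) no delinquency — holds.
(c) Schedule C activity — fails.
(3) = F OR T OR F = true.
So Overall is satisfied (T AND T AND T).

Yes — exempt.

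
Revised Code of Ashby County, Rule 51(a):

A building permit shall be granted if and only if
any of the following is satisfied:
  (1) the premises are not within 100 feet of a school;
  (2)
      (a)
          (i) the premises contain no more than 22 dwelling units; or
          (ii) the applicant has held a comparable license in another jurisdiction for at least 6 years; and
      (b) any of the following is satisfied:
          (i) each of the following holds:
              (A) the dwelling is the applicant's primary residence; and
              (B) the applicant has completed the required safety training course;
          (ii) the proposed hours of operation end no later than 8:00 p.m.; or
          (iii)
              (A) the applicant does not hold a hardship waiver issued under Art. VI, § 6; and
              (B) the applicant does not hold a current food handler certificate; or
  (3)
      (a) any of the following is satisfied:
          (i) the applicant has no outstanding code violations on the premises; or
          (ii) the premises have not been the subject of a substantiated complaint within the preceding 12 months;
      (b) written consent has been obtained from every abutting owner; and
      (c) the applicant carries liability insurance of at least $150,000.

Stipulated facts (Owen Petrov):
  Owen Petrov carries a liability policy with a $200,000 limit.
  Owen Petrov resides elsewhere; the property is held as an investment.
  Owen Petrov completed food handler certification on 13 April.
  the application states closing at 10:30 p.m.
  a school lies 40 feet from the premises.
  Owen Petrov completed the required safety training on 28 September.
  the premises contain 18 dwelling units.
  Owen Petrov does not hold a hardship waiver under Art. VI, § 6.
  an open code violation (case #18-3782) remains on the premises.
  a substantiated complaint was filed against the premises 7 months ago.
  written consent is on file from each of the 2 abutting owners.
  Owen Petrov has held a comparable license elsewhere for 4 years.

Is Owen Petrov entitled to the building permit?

(1) ≥100 ft from school — fails.
(i) ≤ 22 units — holds.
(ii) prior license ≥ 6 yr — not satisfied.
So (a) is satisfied (T OR F).
(A) primary residence — not satisfied.
(B) safety training — holds.
(i): F AND T → false.
(ii) closes by 8 p.m. — fails.
(A) not (hardship waiver) — met.
(B) not (food handler cert.) — not satisfied.
(iii): T AND F → false.
(b) = F OR F OR F = false.
(2) = T AND F = false.
(i) no code violations — fails.
(ii) no complaint in 12 mo. — not met.
(a) = F OR F = false.
(b) all abutters consent — met.
(c) insurance ≥ $150,000 — satisfied.
So (3) is not satisfied (F AND T AND T).
Overall: F OR F OR F → false.

No — denied.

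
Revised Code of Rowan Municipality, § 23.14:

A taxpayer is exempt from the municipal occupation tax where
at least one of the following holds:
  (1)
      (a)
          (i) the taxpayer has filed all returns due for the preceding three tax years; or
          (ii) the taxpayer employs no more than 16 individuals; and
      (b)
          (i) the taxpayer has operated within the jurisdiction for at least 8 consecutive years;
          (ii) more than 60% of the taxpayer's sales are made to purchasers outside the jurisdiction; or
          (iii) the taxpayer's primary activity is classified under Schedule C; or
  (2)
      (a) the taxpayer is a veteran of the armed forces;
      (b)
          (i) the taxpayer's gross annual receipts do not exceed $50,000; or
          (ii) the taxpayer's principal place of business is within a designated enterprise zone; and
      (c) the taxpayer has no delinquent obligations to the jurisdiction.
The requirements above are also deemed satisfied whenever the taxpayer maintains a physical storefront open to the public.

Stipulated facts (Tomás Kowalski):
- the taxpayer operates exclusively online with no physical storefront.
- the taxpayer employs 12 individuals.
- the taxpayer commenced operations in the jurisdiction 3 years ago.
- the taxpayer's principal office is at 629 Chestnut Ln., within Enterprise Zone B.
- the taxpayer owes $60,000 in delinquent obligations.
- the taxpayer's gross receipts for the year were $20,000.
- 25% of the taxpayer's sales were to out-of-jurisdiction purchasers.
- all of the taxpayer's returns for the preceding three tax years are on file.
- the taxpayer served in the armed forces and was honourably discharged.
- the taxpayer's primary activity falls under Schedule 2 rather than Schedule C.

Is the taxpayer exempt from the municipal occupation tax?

No — not exempt.

(i) returns current — met.
(ii) ≤ 16 employees — met.
(a) = T OR T = true.
(i) ≥ 8 yrs in jurisdiction — not satisfied.
(ii) >60% out-of-jur. sales — not met.
(iii) Schedule C activity — not satisfied.
(b): F OR F OR F → false.
(1): T AND F → false.
(a) veteran — satisfied.
(i) receipts ≤ $50,000 — met.
(ii) in enterprise zone — holds.
(b) = T OR T = true.
(c) no delinquency — not satisfied.
So (2) is not satisfied (T AND T AND F).
Overall = F OR F = false.
Exception (has storefront) — not satisfied.
Result: main false OR exception false → false.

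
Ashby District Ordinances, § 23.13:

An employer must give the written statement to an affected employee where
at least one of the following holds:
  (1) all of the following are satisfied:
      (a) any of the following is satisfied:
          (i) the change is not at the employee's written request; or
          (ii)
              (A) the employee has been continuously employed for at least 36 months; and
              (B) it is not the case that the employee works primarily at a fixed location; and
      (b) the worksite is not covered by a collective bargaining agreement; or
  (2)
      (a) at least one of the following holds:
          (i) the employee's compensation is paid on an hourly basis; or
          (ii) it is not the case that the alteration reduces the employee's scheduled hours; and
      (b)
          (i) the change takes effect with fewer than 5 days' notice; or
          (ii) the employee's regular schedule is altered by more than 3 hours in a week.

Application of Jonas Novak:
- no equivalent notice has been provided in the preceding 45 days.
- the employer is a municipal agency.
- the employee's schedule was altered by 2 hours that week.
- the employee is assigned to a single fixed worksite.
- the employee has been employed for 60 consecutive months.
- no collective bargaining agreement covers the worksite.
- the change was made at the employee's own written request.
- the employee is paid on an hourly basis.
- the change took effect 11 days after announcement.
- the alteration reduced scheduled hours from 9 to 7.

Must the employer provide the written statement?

No — not required.

(i) not employee-requested — not met.
(A) tenure ≥ 36 mo. — met.
(B) not (fixed location) — not satisfied.
So (ii) is not satisfied (T AND F).
So (a) is not satisfied (F OR F).
(b) no CBA — met.
(1) = F AND T = false.
(i) hourly-paid — holds.
(ii) not (hours reduced) — not met.
(a): T OR F → true.
(i) < 5 days' notice — not satisfied.
(ii) schedule shift > 3h — not met.
(b): F OR F → false.
(2) = T AND F = false.
Overall: F OR F → false.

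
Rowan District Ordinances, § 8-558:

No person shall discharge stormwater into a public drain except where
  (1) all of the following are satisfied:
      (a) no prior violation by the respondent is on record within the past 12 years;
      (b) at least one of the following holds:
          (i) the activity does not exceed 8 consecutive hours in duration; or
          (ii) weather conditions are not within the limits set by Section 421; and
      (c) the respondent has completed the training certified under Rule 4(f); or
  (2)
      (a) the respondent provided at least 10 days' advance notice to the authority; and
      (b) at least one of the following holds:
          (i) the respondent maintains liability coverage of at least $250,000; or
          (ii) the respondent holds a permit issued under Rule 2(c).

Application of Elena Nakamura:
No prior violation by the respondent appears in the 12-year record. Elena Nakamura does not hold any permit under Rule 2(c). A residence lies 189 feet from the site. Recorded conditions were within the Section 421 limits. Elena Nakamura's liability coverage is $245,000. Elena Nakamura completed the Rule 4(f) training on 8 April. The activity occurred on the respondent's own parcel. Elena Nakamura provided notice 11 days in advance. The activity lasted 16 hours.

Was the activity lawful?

(a) no prior violation — holds.
(i) ≤ 8 hrs duration — not satisfied.
(ii) not (weather ok) — not satisfied.
(b) = F OR F = false.
(c) training certified — satisfied.
So (1) is not satisfied (T AND F AND T).
(a) ≥10 days' notice — satisfied.
(i) coverage ≥ $250,000 — fails.
(ii) holds permit — fails.
(b) = F OR F = false.
So (2) is not satisfied (T AND F).
So Overall is not satisfied (F OR F).

No — unlawful.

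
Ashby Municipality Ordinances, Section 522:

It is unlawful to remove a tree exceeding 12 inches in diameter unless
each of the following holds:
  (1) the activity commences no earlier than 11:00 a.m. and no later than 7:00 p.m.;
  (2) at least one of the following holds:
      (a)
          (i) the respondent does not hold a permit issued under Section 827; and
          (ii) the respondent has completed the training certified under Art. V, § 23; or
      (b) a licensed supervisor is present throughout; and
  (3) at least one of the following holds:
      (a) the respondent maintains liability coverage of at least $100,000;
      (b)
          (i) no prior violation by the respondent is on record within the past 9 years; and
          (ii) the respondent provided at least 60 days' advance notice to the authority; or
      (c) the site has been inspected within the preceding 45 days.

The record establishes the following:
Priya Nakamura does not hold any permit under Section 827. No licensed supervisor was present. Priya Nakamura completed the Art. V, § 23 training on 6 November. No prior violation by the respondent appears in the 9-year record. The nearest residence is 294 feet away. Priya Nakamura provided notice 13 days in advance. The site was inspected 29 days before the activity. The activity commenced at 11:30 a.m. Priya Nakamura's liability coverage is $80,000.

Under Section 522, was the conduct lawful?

(1) start within hours — holds.
(i) not (holds permit) — met.
(ii) training certified — satisfied.
(a): T AND T → true.
(b) supervisor present — not met.
(2) = T OR F = true.
(a) coverage ≥ $100,000 — not met.
(i) no prior violation — met.
(ii) ≥60 days' notice — not met.
So (b) is not satisfied (T AND F).
(c) site inspected — holds.
(3): F OR F OR T → true.
Overall: T AND T AND T → true.

Yes — lawful.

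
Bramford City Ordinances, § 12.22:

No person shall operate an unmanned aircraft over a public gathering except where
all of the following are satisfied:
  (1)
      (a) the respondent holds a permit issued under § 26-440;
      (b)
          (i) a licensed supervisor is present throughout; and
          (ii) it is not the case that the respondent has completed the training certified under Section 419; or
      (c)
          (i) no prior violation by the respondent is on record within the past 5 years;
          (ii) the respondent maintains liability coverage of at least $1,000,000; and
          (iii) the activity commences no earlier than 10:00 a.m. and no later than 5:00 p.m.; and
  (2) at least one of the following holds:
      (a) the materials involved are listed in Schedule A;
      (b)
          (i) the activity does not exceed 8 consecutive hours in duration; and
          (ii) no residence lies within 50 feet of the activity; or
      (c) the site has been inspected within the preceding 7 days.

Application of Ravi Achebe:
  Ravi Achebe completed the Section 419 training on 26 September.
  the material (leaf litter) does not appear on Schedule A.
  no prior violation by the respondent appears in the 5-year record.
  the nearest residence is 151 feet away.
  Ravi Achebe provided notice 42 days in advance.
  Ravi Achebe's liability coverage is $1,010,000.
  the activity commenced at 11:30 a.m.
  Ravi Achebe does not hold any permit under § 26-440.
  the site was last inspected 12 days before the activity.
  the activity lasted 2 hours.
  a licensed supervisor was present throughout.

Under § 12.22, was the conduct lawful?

Yes — lawful.

(a) holds permit — fails.
(i) supervisor present — met.
(ii) not (training certified) — not satisfied.
(b): T AND F → false.
(i) no prior violation — holds.
(ii) coverage ≥ $1,000,000 — holds.
(iii) start within hours — met.
So (c) is satisfied (T AND T AND T).
(1): F OR F OR T → true.
(a) Schedule A material — not met.
(i) ≤ 8 hrs duration — satisfied.
(ii) no residence in 50 ft — satisfied.
(b) = T AND T = true.
(c) site inspected — fails.
(2) = F OR T OR F = true.
Overall: T AND T → true.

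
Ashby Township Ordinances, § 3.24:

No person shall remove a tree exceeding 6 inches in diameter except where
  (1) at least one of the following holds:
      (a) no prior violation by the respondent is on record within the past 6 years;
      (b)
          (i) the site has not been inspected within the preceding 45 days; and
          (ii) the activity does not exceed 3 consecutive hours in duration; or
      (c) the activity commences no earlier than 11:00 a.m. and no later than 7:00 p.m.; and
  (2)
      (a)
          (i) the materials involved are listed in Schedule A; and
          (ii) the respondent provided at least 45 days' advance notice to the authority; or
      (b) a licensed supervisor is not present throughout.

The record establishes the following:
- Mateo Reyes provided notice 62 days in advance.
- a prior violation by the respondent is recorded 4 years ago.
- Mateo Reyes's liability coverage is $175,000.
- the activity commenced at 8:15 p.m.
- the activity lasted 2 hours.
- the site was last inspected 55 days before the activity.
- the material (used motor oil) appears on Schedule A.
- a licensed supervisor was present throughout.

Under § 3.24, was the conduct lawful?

(a) no prior violation — fails.
(i) not (site inspected) — holds.
(ii) ≤ 3 hrs duration — holds.
(b): T AND T → true.
(c) start within hours — not met.
(1): F OR T OR F → true.
(i) Schedule A material — met.
(ii) ≥45 days' notice — met.
(a): T AND T → true.
(b) not (supervisor present) — not satisfied.
(2): T OR F → true.
So Overall is satisfied (T AND T).

Yes — lawful.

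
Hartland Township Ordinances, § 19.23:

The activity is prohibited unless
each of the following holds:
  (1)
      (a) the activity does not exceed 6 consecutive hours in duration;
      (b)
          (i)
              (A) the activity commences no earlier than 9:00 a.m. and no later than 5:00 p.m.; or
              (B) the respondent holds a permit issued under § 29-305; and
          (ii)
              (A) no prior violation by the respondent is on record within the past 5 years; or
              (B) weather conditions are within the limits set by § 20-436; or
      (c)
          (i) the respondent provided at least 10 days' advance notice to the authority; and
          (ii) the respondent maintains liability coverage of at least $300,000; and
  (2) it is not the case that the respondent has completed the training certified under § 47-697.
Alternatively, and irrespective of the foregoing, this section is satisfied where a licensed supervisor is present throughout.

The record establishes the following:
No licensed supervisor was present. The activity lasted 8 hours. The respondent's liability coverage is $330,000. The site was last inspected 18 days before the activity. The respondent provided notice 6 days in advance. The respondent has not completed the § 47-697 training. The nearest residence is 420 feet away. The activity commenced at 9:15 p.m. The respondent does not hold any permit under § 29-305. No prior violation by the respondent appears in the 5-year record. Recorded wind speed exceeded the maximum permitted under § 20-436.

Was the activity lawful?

No — unlawful.

(a) ≤ 6 hrs duration — not met.
(A) start within hours — not met.
(B) holds permit — not met.
(i): F OR F → false.
(A) no prior violation — holds.
(B) weather ok — not satisfied.
(ii) = T OR F = true.
(b) = F AND T = false.
(i) ≥10 days' notice — fails.
(ii) coverage ≥ $300,000 — met.
(c): F AND T → false.
So (1) is not satisfied (F OR F OR F).
(2) not (training certified) — holds.
Overall = F AND T = false.
Exception (supervisor present) — not satisfied.
Result: main false OR exception false → false.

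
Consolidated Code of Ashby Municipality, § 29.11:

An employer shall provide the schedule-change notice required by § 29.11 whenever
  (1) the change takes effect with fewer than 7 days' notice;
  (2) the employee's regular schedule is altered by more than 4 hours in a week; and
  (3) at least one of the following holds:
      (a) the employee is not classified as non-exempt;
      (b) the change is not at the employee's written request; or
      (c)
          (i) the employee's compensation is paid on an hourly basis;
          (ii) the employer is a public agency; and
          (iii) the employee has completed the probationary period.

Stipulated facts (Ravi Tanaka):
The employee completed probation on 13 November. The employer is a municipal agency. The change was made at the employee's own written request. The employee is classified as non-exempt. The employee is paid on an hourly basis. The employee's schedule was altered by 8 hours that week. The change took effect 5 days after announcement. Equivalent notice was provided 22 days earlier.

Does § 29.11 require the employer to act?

(1) < 7 days' notice — satisfied.
(2) schedule shift > 4h — holds.
(a) not (non-exempt) — not met.
(b) not employee-requested — fails.
(i) hourly-paid — satisfied.
(ii) public agency — holds.
(iii) past probation — satisfied.
(c) = T AND T AND T = true.
(3): F OR F OR T → true.
Overall = T AND T AND T = true.

Yes — required.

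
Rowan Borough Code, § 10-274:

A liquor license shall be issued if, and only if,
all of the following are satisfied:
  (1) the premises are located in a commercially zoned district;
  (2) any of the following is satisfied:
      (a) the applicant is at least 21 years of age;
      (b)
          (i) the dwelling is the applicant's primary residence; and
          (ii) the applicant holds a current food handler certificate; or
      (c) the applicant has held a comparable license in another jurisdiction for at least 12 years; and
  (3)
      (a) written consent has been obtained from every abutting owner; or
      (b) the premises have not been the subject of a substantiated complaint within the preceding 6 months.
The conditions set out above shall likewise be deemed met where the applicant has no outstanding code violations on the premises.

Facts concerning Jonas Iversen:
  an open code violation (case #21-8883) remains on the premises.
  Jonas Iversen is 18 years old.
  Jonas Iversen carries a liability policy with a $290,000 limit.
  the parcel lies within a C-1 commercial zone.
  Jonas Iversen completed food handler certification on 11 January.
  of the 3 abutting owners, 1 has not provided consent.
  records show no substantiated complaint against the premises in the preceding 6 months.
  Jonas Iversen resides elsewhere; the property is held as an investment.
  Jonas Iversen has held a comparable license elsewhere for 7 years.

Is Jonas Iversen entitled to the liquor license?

No — denied.

(1) commercially zoned — holds.
(a) age ≥ 21 — not satisfied.
(i) primary residence — not met.
(ii) food handler cert. — holds.
(b) = F AND T = false.
(c) prior license ≥ 12 yr — not met.
So (2) is not satisfied (F OR F OR F).
(a) all abutters consent — not satisfied.
(b) no complaint in 6 mo. — met.
So (3) is satisfied (F OR T).
Overall: T AND F AND T → false.
Exception (no code violations) — not satisfied.
Result: main false OR exception false → false.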